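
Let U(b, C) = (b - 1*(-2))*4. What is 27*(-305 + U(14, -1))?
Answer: -6507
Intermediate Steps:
U(b, C) = 8 + 4*b (U(b, C) = (b + 2)*4 = (2 + b)*4 = 8 + 4*b)
27*(-305 + U(14, -1)) = 27*(-305 + (8 + 4*14)) = 27*(-305 + (8 + 56)) = 27*(-305 + 64) = 27*(-241) = -6507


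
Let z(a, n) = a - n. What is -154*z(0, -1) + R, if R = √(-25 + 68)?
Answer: -154 + √43 ≈ -147.44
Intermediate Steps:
R = √43 ≈ 6.5574
-154*z(0, -1) + R = -154*(0 - 1*(-1)) + √43 = -154*(0 + 1) + √43 = -154*1 + √43 = -154 + √43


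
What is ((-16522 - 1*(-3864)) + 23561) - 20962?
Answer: -10059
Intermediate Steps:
((-16522 - 1*(-3864)) + 23561) - 20962 = ((-16522 + 3864) + 23561) - 20962 = (-12658 + 23561) - 20962 = 10903 - 20962 = -10059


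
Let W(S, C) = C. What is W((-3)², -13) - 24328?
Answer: -24341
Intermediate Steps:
W((-3)², -13) - 24328 = -13 - 24328 = -24341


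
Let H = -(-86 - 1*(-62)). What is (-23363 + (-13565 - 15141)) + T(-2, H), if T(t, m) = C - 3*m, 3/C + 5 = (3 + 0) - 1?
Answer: -52142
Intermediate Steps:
H = 24 (H = -(-86 + 62) = -1*(-24) = 24)
C = -1 (C = 3/(-5 + ((3 + 0) - 1)) = 3/(-5 + (3 - 1)) = 3/(-5 + 2) = 3/(-3) = 3*(-1/3) = -1)
T(t, m) = -1 - 3*m
(-23363 + (-13565 - 15141)) + T(-2, H) = (-23363 + (-13565 - 15141)) + (-1 - 3*24) = (-23363 - 28706) + (-1 - 72) = -52069 - 73 = -52142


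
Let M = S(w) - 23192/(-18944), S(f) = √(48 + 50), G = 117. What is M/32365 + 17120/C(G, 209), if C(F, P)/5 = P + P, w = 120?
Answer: 131208833731/16017826880 + 7*√2/32365 ≈ 8.1917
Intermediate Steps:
C(F, P) = 10*P (C(F, P) = 5*(P + P) = 5*(2*P) = 10*P)
S(f) = 7*√2 (S(f) = √98 = 7*√2)
M = 2899/2368 + 7*√2 (M = 7*√2 - 23192/(-18944) = 7*√2 - 23192*(-1/18944) = 7*√2 + 2899/2368 = 2899/2368 + 7*√2 ≈ 11.124)
M/32365 + 17120/C(G, 209) = (2899/2368 + 7*√2)/32365 + 17120/((10*209)) = (2899/2368 + 7*√2)*(1/32365) + 17120/2090 = (2899/76640320 + 7*√2/32365) + 17120*(1/2090) = (2899/76640320 + 7*√2/32365) + 1712/209 = 131208833731/16017826880 + 7*√2/32365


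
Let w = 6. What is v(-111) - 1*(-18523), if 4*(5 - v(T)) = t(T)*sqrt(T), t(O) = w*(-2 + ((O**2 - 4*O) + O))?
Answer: 18528 - 18978*I*sqrt(111) ≈ 18528.0 - 1.9995e+5*I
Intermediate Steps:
t(O) = -12 - 18*O + 6*O**2 (t(O) = 6*(-2 + ((O**2 - 4*O) + O)) = 6*(-2 + (O**2 - 3*O)) = 6*(-2 + O**2 - 3*O) = -12 - 18*O + 6*O**2)
v(T) = 5 - sqrt(T)*(-12 - 18*T + 6*T**2)/4 (v(T) = 5 - (-12 - 18*T + 6*T**2)*sqrt(T)/4 = 5 - sqrt(T)*(-12 - 18*T + 6*T**2)/4)
v(-111) - 1*(-18523) = (5 + 3*sqrt(-111)*(2 - 1*(-111)**2 + 3*(-111))/2) - 1*(-18523) = (5 + 3*(I*sqrt(111))*(2 - 1*12321 - 333)/2) + 18523 = (5 + 3*(I*sqrt(111))*(2 - 12321 - 333)/2) + 18523 = (5 + (3/2)*(I*sqrt(111))*(-12652)) + 18523 = (5 - 18978*I*sqrt(111)) + 18523 = 18528 - 18978*I*sqrt(111)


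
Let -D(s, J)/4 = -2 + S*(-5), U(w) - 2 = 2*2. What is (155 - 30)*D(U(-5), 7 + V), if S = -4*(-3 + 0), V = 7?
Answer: 31000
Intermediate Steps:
U(w) = 6 (U(w) = 2 + 2*2 = 2 + 4 = 6)
S = 12 (S = -4*(-3) = 12)
D(s, J) = 248 (D(s, J) = -4*(-2 + 12*(-5)) = -4*(-2 - 60) = -4*(-62) = 248)
(155 - 30)*D(U(-5), 7 + V) = (155 - 30)*248 = 125*248 = 31000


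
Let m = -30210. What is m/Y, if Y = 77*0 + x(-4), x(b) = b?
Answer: 15105/2 ≈ 7552.5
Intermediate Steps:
Y = -4 (Y = 77*0 - 4 = 0 - 4 = -4)
m/Y = -30210/(-4) = -30210*(-1/4) = 15105/2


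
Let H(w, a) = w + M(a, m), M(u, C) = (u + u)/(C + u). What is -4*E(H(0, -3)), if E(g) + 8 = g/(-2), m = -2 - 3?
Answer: 67/2 ≈ 33.500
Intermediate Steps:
m = -5
M(u, C) = 2*u/(C + u) (M(u, C) = (2*u)/(C + u) = 2*u/(C + u))
H(w, a) = w + 2*a/(-5 + a)
E(g) = -8 - g/2 (E(g) = -8 + g/(-2) = -8 + g*(-½) = -8 - g/2)
-4*E(H(0, -3)) = -4*(-8 - (2*(-3) + 0*(-5 - 3))/(2*(-5 - 3))) = -4*(-8 - (-6 + 0*(-8))/(2*(-8))) = -4*(-8 - (-1)*(-6 + 0)/16) = -4*(-8 - (-1)*(-6)/16) = -4*(-8 - ½*¾) = -4*(-8 - 3/8) = -4*(-67/8) = 67/2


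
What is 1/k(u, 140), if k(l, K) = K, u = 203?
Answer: 1/140 ≈ 0.0071429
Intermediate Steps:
1/k(u, 140) = 1/140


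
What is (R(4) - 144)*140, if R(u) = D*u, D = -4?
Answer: -22400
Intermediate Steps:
R(u) = -4*u
(R(4) - 144)*140 = (-4*4 - 144)*140 = (-16 - 144)*140 = -160*140 = -22400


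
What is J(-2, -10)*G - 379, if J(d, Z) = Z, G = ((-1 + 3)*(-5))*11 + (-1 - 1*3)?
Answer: 761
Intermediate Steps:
G = -114 (G = (2*(-5))*11 + (-1 - 3) = -10*11 - 4 = -110 - 4 = -114)
J(-2, -10)*G - 379 = -10*(-114) - 379 = 1140 - 379 = 761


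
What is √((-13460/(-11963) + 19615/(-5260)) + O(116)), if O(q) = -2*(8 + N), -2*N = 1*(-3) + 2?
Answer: I*√776238744198449/6292538 ≈ 4.4276*I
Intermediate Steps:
N = ½ (N = -(1*(-3) + 2)/2 = -(-3 + 2)/2 = -½*(-1) = ½ ≈ 0.50000)
O(q) = -17 (O(q) = -2*(8 + ½) = -2*17/2 = -17)
√((-13460/(-11963) + 19615/(-5260)) + O(116)) = √((-13460/(-11963) + 19615/(-5260)) - 17) = √((-13460*(-1/11963) + 19615*(-1/5260)) - 17) = √((13460/11963 - 3923/1052) - 17) = √(-32770929/12585076 - 17) = √(-246717221/12585076) = I*√776238744198449/6292538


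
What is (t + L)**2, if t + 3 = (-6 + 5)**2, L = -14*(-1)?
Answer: 144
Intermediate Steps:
L = 14
t = -2 (t = -3 + (-6 + 5)**2 = -3 + (-1)**2 = -3 + 1 = -2)
(t + L)**2 = (-2 + 14)**2 = 12**2 = 144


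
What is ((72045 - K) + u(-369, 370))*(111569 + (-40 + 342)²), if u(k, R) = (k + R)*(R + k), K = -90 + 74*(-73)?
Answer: 15722612874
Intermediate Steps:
K = -5492 (K = -90 - 5402 = -5492)
u(k, R) = (R + k)² (u(k, R) = (R + k)*(R + k) = (R + k)²)
((72045 - K) + u(-369, 370))*(111569 + (-40 + 342)²) = ((72045 - 1*(-5492)) + (370 - 369)²)*(111569 + (-40 + 342)²) = ((72045 + 5492) + 1²)*(111569 + 302²) = (77537 + 1)*(111569 + 91204) = 77538*202773 = 15722612874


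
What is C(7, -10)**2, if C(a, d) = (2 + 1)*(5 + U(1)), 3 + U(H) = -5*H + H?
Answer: 36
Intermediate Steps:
U(H) = -3 - 4*H (U(H) = -3 + (-5*H + H) = -3 - 4*H)
C(a, d) = -6 (C(a, d) = (2 + 1)*(5 + (-3 - 4*1)) = 3*(5 + (-3 - 4)) = 3*(5 - 7) = 3*(-2) = -6)
C(7, -10)**2 = (-6)**2 = 36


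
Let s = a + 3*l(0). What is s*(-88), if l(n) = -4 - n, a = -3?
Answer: 1320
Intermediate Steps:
s = -15 (s = -3 + 3*(-4 - 1*0) = -3 + 3*(-4 + 0) = -3 + 3*(-4) = -3 - 12 = -15)
s*(-88) = -15*(-88) = 1320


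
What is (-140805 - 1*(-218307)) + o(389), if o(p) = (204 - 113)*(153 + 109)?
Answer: 101344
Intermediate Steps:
o(p) = 23842 (o(p) = 91*262 = 23842)
(-140805 - 1*(-218307)) + o(389) = (-140805 - 1*(-218307)) + 23842 = (-140805 + 218307) + 23842 = 77502 + 23842 = 101344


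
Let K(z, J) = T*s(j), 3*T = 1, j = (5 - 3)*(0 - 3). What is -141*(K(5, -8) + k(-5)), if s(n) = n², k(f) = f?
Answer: -987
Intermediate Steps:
j = -6 (j = 2*(-3) = -6)
T = ⅓ (T = (⅓)*1 = ⅓ ≈ 0.33333)
K(z, J) = 12 (K(z, J) = (⅓)*(-6)² = (⅓)*36 = 12)
-141*(K(5, -8) + k(-5)) = -141*(12 - 5) = -141*7 = -987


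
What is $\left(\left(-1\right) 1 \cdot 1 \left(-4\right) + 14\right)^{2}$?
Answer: $324$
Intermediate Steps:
$\left(\left(-1\right) 1 \cdot 1 \left(-4\right) + 14\right)^{2} = \left(\left(-1\right) 1 \left(-4\right) + 14\right)^{2} = \left(\left(-1\right) \left(-4\right) + 14\right)^{2} = \left(4 + 14\right)^{2} = 18^{2} = 324$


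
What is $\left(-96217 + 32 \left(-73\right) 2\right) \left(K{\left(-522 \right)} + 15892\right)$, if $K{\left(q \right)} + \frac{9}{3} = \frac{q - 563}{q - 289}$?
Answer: $- \frac{1300162999896}{811} \approx -1.6032 \cdot 10^{9}$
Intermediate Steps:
$K{\left(q \right)} = -3 + \frac{-563 + q}{-289 + q}$ ($K{\left(q \right)} = -3 + \frac{q - 563}{q - 289} = -3 + \frac{-563 + q}{-289 + q}$)
$\left(-96217 + 32 \left(-73\right) 2\right) \left(K{\left(-522 \right)} + 15892\right) = \left(-96217 + 32 \left(-73\right) 2\right) \left(\frac{2 \left(152 - -522\right)}{-289 - 522} + 15892\right) = \left(-96217 - 4672\right) \left(\frac{2 \left(152 + 522\right)}{-811} + 15892\right) = \left(-96217 - 4672\right) \left(2 \left(- \frac{1}{811}\right) 674 + 15892\right) = - 100889 \left(- \frac{1348}{811} + 15892\right) = \left(-100889\right) \frac{12887064}{811} = - \frac{1300162999896}{811}$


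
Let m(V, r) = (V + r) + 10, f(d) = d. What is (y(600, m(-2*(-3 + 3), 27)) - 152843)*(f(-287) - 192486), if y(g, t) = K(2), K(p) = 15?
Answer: 29461112044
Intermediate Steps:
m(V, r) = 10 + V + r
y(g, t) = 15
(y(600, m(-2*(-3 + 3), 27)) - 152843)*(f(-287) - 192486) = (15 - 152843)*(-287 - 192486) = -152828*(-192773) = 29461112044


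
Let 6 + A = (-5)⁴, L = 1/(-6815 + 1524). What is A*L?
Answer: -619/5291 ≈ -0.11699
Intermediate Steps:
L = -1/5291 (L = 1/(-5291) = -1/5291 ≈ -0.00018900)
A = 619 (A = -6 + (-5)⁴ = -6 + 625 = 619)
A*L = 619*(-1/5291) = -619/5291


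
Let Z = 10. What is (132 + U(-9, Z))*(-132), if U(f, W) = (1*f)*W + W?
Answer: -6864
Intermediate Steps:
U(f, W) = W + W*f (U(f, W) = f*W + W = W*f + W = W + W*f)
(132 + U(-9, Z))*(-132) = (132 + 10*(1 - 9))*(-132) = (132 + 10*(-8))*(-132) = (132 - 80)*(-132) = 52*(-132) = -6864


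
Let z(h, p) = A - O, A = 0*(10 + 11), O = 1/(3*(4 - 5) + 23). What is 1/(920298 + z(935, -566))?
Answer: 20/18405959 ≈ 1.0866e-6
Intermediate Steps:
O = 1/20 (O = 1/(3*(-1) + 23) = 1/(-3 + 23) = 1/20 ≈ 0.050000)
A = 0 (A = 0*21 = 0)
z(h, p) = -1/20 (z(h, p) = 0 - 1*1/20 = 0 - 1/20 = -1/20)
1/(920298 + z(935, -566)) = 1/(920298 - 1/20) = 1/(18405959/20) = 20/18405959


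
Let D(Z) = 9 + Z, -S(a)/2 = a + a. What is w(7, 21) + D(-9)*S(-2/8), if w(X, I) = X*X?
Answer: 49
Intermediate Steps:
S(a) = -4*a (S(a) = -2*(a + a) = -4*a)
w(X, I) = X**2
w(7, 21) + D(-9)*S(-2/8) = 7**2 + (9 - 9)*(-(-8)/8) = 49 + 0*(-(-8)/8) = 49 + 0*(-4*(-1/4)) = 49 + 0*1 = 49 + 0 = 49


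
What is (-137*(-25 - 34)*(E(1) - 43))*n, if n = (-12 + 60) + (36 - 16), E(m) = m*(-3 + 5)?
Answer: -22535404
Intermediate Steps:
E(m) = 2*m (E(m) = m*2 = 2*m)
n = 68 (n = 48 + 20 = 68)
(-137*(-25 - 34)*(E(1) - 43))*n = -137*(-25 - 34)*(2*1 - 43)*68 = -(-8083)*(2 - 43)*68 = -(-8083)*(-41)*68 = -137*2419*68 = -331403*68 = -22535404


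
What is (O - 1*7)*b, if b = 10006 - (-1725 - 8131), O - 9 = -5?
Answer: -59586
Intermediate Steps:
O = 4 (O = 9 - 5 = 4)
b = 19862 (b = 10006 - 1*(-9856) = 10006 + 9856 = 19862)
(O - 1*7)*b = (4 - 1*7)*19862 = (4 - 7)*19862 = -3*19862 = -59586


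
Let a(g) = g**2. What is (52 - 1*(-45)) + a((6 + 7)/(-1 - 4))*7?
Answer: 3608/25 ≈ 144.32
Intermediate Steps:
(52 - 1*(-45)) + a((6 + 7)/(-1 - 4))*7 = (52 - 1*(-45)) + ((6 + 7)/(-1 - 4))**2*7 = (52 + 45) + (13/(-5))**2*7 = 97 + (13*(-1/5))**2*7 = 97 + (-13/5)**2*7 = 97 + (169/25)*7 = 97 + 1183/25 = 3608/25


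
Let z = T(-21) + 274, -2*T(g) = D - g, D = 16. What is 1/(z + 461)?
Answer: 2/1433 ≈ 0.0013957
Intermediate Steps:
T(g) = -8 + g/2 (T(g) = -(16 - g)/2 = -8 + g/2)
z = 511/2 (z = (-8 + (½)*(-21)) + 274 = (-8 - 21/2) + 274 = -37/2 + 274 = 511/2 ≈ 255.50)
1/(z + 461) = 1/(511/2 + 461) = 1/(1433/2) = 2/1433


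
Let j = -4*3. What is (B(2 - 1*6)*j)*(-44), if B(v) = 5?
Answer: 2640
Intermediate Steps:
j = -12
(B(2 - 1*6)*j)*(-44) = (5*(-12))*(-44) = -60*(-44) = 2640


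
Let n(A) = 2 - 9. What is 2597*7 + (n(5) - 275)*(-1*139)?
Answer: 57377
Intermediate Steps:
n(A) = -7
2597*7 + (n(5) - 275)*(-1*139) = 2597*7 + (-7 - 275)*(-1*139) = 18179 - 282*(-139) = 18179 + 39198 = 57377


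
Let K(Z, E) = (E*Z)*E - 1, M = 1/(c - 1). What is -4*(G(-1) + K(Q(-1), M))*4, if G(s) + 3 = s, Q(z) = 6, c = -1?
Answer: 56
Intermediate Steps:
G(s) = -3 + s
M = -1/2 (M = 1/(-1 - 1) = 1/(-2) = -1/2 ≈ -0.50000)
K(Z, E) = -1 + Z*E**2 (K(Z, E) = Z*E**2 - 1 = -1 + Z*E**2)
-4*(G(-1) + K(Q(-1), M))*4 = -4*((-3 - 1) + (-1 + 6*(-1/2)**2))*4 = -4*(-4 + (-1 + 6*(1/4)))*4 = -4*(-4 + (-1 + 3/2))*4 = -4*(-4 + 1/2)*4 = -4*(-7/2)*4 = 14*4 = 56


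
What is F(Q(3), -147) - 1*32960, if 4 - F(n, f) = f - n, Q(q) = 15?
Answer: -32794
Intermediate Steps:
F(n, f) = 4 + n - f (F(n, f) = 4 - (f - n) = 4 + (n - f) = 4 + n - f)
F(Q(3), -147) - 1*32960 = (4 + 15 - 1*(-147)) - 1*32960 = (4 + 15 + 147) - 32960 = 166 - 32960 = -32794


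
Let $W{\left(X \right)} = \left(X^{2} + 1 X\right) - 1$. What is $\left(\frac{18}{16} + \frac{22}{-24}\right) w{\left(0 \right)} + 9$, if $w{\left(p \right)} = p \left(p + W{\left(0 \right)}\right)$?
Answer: $9$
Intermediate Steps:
$W{\left(X \right)} = -1 + X + X^{2}$ ($W{\left(X \right)} = \left(X^{2} + X\right) - 1 = \left(X + X^{2}\right) - 1 = -1 + X + X^{2}$)
$w{\left(p \right)} = p \left(-1 + p\right)$ ($w{\left(p \right)} = p \left(p + \left(-1 + 0 + 0^{2}\right)\right) = p \left(p + \left(-1 + 0 + 0\right)\right) = p \left(p - 1\right) = p \left(-1 + p\right)$)
$\left(\frac{18}{16} + \frac{22}{-24}\right) w{\left(0 \right)} + 9 = \left(\frac{18}{16} + \frac{22}{-24}\right) 0 \left(-1 + 0\right) + 9 = \left(18 \cdot \frac{1}{16} + 22 \left(- \frac{1}{24}\right)\right) 0 \left(-1\right) + 9 = \left(\frac{9}{8} - \frac{11}{12}\right) 0 + 9 = \frac{5}{24} \cdot 0 + 9 = 0 + 9 = 9$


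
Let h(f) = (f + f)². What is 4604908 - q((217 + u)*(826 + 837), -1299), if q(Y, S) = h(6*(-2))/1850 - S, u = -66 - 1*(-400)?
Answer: 4258338037/925 ≈ 4.6036e+6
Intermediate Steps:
u = 334 (u = -66 + 400 = 334)
h(f) = 4*f² (h(f) = (2*f)² = 4*f²)
q(Y, S) = 288/925 - S (q(Y, S) = (4*(6*(-2))²)/1850 - S = (4*(-12)²)*(1/1850) - S = (4*144)*(1/1850) - S = 576*(1/1850) - S = 288/925 - S)
4604908 - q((217 + u)*(826 + 837), -1299) = 4604908 - (288/925 - 1*(-1299)) = 4604908 - (288/925 + 1299) = 4604908 - 1*1201863/925 = 4604908 - 1201863/925 = 4258338037/925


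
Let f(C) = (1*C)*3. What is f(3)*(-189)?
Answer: -1701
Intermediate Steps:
f(C) = 3*C (f(C) = C*3 = 3*C)
f(3)*(-189) = (3*3)*(-189) = 9*(-189) = -1701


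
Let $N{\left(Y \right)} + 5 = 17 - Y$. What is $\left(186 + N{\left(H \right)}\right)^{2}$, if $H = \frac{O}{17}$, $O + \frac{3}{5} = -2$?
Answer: $\frac{283686649}{7225} \approx 39265.0$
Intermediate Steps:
$O = - \frac{13}{5}$ ($O = - \frac{3}{5} - 2 = - \frac{13}{5} \approx -2.6$)
$H = - \frac{13}{85}$ ($H = - \frac{13}{5 \cdot 17} = \left(- \frac{13}{5}\right) \frac{1}{17} = - \frac{13}{85} \approx -0.15294$)
$N{\left(Y \right)} = 12 - Y$ ($N{\left(Y \right)} = -5 - \left(-17 + Y\right) = 12 - Y$)
$\left(186 + N{\left(H \right)}\right)^{2} = \left(186 + \left(12 - - \frac{13}{85}\right)\right)^{2} = \left(186 + \left(12 + \frac{13}{85}\right)\right)^{2} = \left(186 + \frac{1033}{85}\right)^{2} = \left(\frac{16843}{85}\right)^{2} = \frac{283686649}{7225}$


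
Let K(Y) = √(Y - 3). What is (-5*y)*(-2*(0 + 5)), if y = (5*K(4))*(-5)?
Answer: -1250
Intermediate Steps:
K(Y) = √(-3 + Y)
y = -25 (y = (5*√(-3 + 4))*(-5) = (5*√1)*(-5) = (5*1)*(-5) = 5*(-5) = -25)
(-5*y)*(-2*(0 + 5)) = (-5*(-25))*(-2*(0 + 5)) = 125*(-2*5) = 125*(-10) = -1250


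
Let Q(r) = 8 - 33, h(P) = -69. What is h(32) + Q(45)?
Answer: -94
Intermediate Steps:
Q(r) = -25
h(32) + Q(45) = -69 - 25 = -94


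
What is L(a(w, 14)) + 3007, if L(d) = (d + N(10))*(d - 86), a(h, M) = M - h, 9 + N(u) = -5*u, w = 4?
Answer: 6731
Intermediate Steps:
N(u) = -9 - 5*u
L(d) = (-86 + d)*(-59 + d) (L(d) = (d + (-9 - 5*10))*(d - 86) = (d + (-9 - 50))*(-86 + d) = (d - 59)*(-86 + d) = (-59 + d)*(-86 + d) = (-86 + d)*(-59 + d))
L(a(w, 14)) + 3007 = (5074 + (14 - 1*4)² - 145*(14 - 1*4)) + 3007 = (5074 + (14 - 4)² - 145*(14 - 4)) + 3007 = (5074 + 10² - 145*10) + 3007 = (5074 + 100 - 1450) + 3007 = 3724 + 3007 = 6731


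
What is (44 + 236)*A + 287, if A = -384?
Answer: -107233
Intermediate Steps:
(44 + 236)*A + 287 = (44 + 236)*(-384) + 287 = 280*(-384) + 287 = -107520 + 287 = -107233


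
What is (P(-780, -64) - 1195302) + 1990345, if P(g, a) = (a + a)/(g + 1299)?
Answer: 412627189/519 ≈ 7.9504e+5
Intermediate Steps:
P(g, a) = 2*a/(1299 + g) (P(g, a) = (2*a)/(1299 + g) = 2*a/(1299 + g))
(P(-780, -64) - 1195302) + 1990345 = (2*(-64)/(1299 - 780) - 1195302) + 1990345 = (2*(-64)/519 - 1195302) + 1990345 = (2*(-64)*(1/519) - 1195302) + 1990345 = (-128/519 - 1195302) + 1990345 = -620361866/519 + 1990345 = 412627189/519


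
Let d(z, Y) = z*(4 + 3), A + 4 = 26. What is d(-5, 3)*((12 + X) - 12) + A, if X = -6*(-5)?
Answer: -1028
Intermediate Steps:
A = 22 (A = -4 + 26 = 22)
d(z, Y) = 7*z (d(z, Y) = z*7 = 7*z)
X = 30
d(-5, 3)*((12 + X) - 12) + A = (7*(-5))*((12 + 30) - 12) + 22 = -35*(42 - 12) + 22 = -35*30 + 22 = -1050 + 22 = -1028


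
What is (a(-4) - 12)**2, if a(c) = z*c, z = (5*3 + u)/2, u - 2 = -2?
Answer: 1764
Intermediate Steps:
u = 0 (u = 2 - 2 = 0)
z = 15/2 (z = (5*3 + 0)/2 = (15 + 0)*(1/2) = 15*(1/2) = 15/2 ≈ 7.5000)
a(c) = 15*c/2
(a(-4) - 12)**2 = ((15/2)*(-4) - 12)**2 = (-30 - 12)**2 = (-42)**2 = 1764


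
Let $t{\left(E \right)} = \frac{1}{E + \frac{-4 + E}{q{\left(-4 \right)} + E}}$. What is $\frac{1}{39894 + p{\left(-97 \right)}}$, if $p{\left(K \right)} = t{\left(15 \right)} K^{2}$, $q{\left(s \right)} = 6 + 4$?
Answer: $\frac{386}{15634309} \approx 2.4689 \cdot 10^{-5}$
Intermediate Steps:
$q{\left(s \right)} = 10$
$t{\left(E \right)} = \frac{1}{E + \frac{-4 + E}{10 + E}}$
$p{\left(K \right)} = \frac{25 K^{2}}{386}$ ($p{\left(K \right)} = \frac{10 + 15}{-4 + 15^{2} + 11 \cdot 15} K^{2} = \frac{1}{-4 + 225 + 165} \cdot 25 K^{2} = \frac{1}{386} \cdot 25 K^{2} = \frac{25 K^{2}}{386}$)
$\frac{1}{39894 + p{\left(-97 \right)}} = \frac{1}{39894 + \frac{25 \left(-97\right)^{2}}{386}} = \frac{1}{39894 + \frac{25}{386} \cdot 9409} = \frac{1}{39894 + \frac{235225}{386}} = \frac{1}{\frac{15634309}{386}} = \frac{386}{15634309}$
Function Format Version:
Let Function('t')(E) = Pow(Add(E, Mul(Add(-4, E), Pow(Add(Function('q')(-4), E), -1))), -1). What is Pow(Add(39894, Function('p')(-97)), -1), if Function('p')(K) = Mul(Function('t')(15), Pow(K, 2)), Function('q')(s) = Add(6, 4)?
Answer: Rational(386, 15634309) ≈ 2.4689e-5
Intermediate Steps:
Function('q')(s) = 10
Function('t')(E) = Pow(Add(E, Mul(Pow(Add(10, E), -1), Add(-4, E))), -1) (Function('t')(E) = Pow(Add(E, Mul(Add(-4, E), Pow(Add(10, E), -1))), -1) = Pow(Add(E, Mul(Pow(Add(10, E), -1), Add(-4, E))), -1))
Function('p')(K) = Mul(Rational(25, 386), Pow(K, 2)) (Function('p')(K) = Mul(Mul(Pow(Add(-4, Pow(15, 2), Mul(11, 15)), -1), Add(10, 15)), Pow(K, 2)) = Mul(Mul(Pow(Add(-4, 225, 165), -1), 25), Pow(K, 2)) = Mul(Mul(Pow(386, -1), 25), Pow(K, 2)) = Mul(Mul(Rational(1, 386), 25), Pow(K, 2)) = Mul(Rational(25, 386), Pow(K, 2)))
Pow(Add(39894, Function('p')(-97)), -1) = Pow(Add(39894, Mul(Rational(25, 386), Pow(-97, 2))), -1) = Pow(Add(39894, Mul(Rational(25, 386), 9409)), -1) = Pow(Add(39894, Rational(235225, 386)), -1) = Pow(Rational(15634309, 386), -1) = Rational(386, 15634309)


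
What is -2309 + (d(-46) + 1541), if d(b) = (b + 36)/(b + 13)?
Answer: -25334/33 ≈ -767.70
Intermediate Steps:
d(b) = (36 + b)/(13 + b)
-2309 + (d(-46) + 1541) = -2309 + ((36 - 46)/(13 - 46) + 1541) = -2309 + (-10/(-33) + 1541) = -2309 + (-1/33*(-10) + 1541) = -2309 + (10/33 + 1541) = -2309 + 50863/33 = -25334/33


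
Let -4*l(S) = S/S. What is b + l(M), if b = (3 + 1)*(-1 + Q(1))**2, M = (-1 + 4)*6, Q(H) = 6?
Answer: 399/4 ≈ 99.750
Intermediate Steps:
M = 18 (M = 3*6 = 18)
l(S) = -1/4 (l(S) = -S/(4*S) = -1/4*1 = -1/4)
b = 100 (b = (3 + 1)*(-1 + 6)**2 = 4*5**2 = 4*25 = 100)
b + l(M) = 100 - 1/4 = 399/4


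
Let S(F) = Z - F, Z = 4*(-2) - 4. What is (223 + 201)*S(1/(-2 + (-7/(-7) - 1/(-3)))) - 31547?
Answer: -35999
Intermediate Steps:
Z = -12 (Z = -8 - 4 = -12)
S(F) = -12 - F
(223 + 201)*S(1/(-2 + (-7/(-7) - 1/(-3)))) - 31547 = (223 + 201)*(-12 - 1/(-2 + (-7/(-7) - 1/(-3)))) - 31547 = 424*(-12 - 1/(-2 + (-7*(-⅐) - 1*(-⅓)))) - 31547 = 424*(-12 - 1/(-2 + (1 + ⅓))) - 31547 = 424*(-12 - 1/(-2 + 4/3)) - 31547 = 424*(-12 - 1/(-⅔)) - 31547 = 424*(-12 - 1*(-3/2)) - 31547 = 424*(-12 + 3/2) - 31547 = 424*(-21/2) - 31547 = -4452 - 31547 = -35999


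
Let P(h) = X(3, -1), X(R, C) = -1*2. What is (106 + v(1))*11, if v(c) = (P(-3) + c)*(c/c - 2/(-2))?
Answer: 1144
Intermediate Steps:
X(R, C) = -2
P(h) = -2
v(c) = -4 + 2*c (v(c) = (-2 + c)*(c/c - 2/(-2)) = (-2 + c)*(1 - 2*(-½)) = (-2 + c)*(1 + 1) = (-2 + c)*2 = -4 + 2*c)
(106 + v(1))*11 = (106 + (-4 + 2*1))*11 = (106 + (-4 + 2))*11 = (106 - 2)*11 = 104*11 = 1144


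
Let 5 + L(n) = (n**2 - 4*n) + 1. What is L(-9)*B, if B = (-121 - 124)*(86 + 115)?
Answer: -5564685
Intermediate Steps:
L(n) = -4 + n**2 - 4*n (L(n) = -5 + ((n**2 - 4*n) + 1) = -5 + (1 + n**2 - 4*n) = -4 + n**2 - 4*n)
B = -49245 (B = -245*201 = -49245)
L(-9)*B = (-4 + (-9)**2 - 4*(-9))*(-49245) = (-4 + 81 + 36)*(-49245) = 113*(-49245) = -5564685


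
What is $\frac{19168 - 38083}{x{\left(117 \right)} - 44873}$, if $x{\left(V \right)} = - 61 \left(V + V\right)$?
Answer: $\frac{18915}{59147} \approx 0.3198$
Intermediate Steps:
$x{\left(V \right)} = - 122 V$ ($x{\left(V \right)} = - 61 \cdot 2 V = - 122 V$)
$\frac{19168 - 38083}{x{\left(117 \right)} - 44873} = \frac{19168 - 38083}{\left(-122\right) 117 - 44873} = - \frac{18915}{-14274 - 44873} = - \frac{18915}{-59147} = \left(-18915\right) \left(- \frac{1}{59147}\right) = \frac{18915}{59147}$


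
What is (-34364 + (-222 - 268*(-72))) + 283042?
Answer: 267752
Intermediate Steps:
(-34364 + (-222 - 268*(-72))) + 283042 = (-34364 + (-222 + 19296)) + 283042 = (-34364 + 19074) + 283042 = -15290 + 283042 = 267752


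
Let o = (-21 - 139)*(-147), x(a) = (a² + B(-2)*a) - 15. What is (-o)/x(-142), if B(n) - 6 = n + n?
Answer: -4704/3973 ≈ -1.1840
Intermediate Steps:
B(n) = 6 + 2*n (B(n) = 6 + (n + n) = 6 + 2*n)
x(a) = -15 + a² + 2*a (x(a) = (a² + (6 + 2*(-2))*a) - 15 = (a² + (6 - 4)*a) - 15 = (a² + 2*a) - 15 = -15 + a² + 2*a)
o = 23520 (o = -160*(-147) = 23520)
(-o)/x(-142) = (-1*23520)/(-15 + (-142)² + 2*(-142)) = -23520/(-15 + 20164 - 284) = -23520/19865 = -23520*1/19865 = -4704/3973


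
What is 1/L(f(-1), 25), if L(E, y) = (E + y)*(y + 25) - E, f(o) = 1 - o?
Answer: 1/1348 ≈ 0.00074184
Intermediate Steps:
L(E, y) = -E + (25 + y)*(E + y) (L(E, y) = (E + y)*(25 + y) - E = (25 + y)*(E + y) - E = -E + (25 + y)*(E + y))
1/L(f(-1), 25) = 1/(25**2 + 24*(1 - 1*(-1)) + 25*25 + (1 - 1*(-1))*25) = 1/(625 + 24*(1 + 1) + 625 + (1 + 1)*25) = 1/(625 + 24*2 + 625 + 2*25) = 1/(625 + 48 + 625 + 50) = 1/1348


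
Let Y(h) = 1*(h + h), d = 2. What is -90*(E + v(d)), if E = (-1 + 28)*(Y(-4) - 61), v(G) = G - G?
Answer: 167670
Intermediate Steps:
v(G) = 0
Y(h) = 2*h (Y(h) = 1*(2*h) = 2*h)
E = -1863 (E = (-1 + 28)*(2*(-4) - 61) = 27*(-8 - 61) = 27*(-69) = -1863)
-90*(E + v(d)) = -90*(-1863 + 0) = -90*(-1863) = 167670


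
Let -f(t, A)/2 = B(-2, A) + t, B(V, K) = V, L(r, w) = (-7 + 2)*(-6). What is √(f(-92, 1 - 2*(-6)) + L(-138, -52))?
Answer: √218 ≈ 14.765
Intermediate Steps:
L(r, w) = 30 (L(r, w) = -5*(-6) = 30)
f(t, A) = 4 - 2*t (f(t, A) = -2*(-2 + t) = 4 - 2*t)
√(f(-92, 1 - 2*(-6)) + L(-138, -52)) = √((4 - 2*(-92)) + 30) = √((4 + 184) + 30) = √(188 + 30) = √218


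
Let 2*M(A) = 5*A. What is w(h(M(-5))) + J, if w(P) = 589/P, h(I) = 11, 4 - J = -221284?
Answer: 2434757/11 ≈ 2.2134e+5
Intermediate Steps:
J = 221288 (J = 4 - 1*(-221284) = 4 + 221284 = 221288)
M(A) = 5*A/2 (M(A) = (5*A)/2 = 5*A/2)
w(h(M(-5))) + J = 589/11 + 221288 = 2434757/11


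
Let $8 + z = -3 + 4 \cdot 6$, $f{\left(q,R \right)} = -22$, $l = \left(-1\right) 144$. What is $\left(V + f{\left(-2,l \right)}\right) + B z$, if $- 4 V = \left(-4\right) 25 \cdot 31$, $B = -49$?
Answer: $116$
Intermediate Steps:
$l = -144$
$z = 13$ ($z = -8 + \left(-3 + 4 \cdot 6\right) = -8 + \left(-3 + 24\right) = -8 + 21 = 13$)
$V = 775$ ($V = - \frac{\left(-4\right) 25 \cdot 31}{4} = - \frac{\left(-100\right) 31}{4} = \left(- \frac{1}{4}\right) \left(-3100\right) = 775$)
$\left(V + f{\left(-2,l \right)}\right) + B z = \left(775 - 22\right) - 637 = 753 - 637 = 116$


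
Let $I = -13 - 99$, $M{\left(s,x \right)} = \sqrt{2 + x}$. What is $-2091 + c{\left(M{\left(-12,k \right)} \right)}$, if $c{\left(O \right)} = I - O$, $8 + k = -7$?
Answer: $-2203 - i \sqrt{13} \approx -2203.0 - 3.6056 i$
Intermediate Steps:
$k = -15$ ($k = -8 - 7 = -15$)
$I = -112$
$c{\left(O \right)} = -112 - O$
$-2091 + c{\left(M{\left(-12,k \right)} \right)} = -2091 - \left(112 + \sqrt{2 - 15}\right) = -2091 - \left(112 + \sqrt{-13}\right) = -2091 - \left(112 + i \sqrt{13}\right) = -2203 - i \sqrt{13}$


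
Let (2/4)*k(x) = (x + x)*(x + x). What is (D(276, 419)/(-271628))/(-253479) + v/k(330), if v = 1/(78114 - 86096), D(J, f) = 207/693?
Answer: -38951995457/279294835543472548800 ≈ -1.3947e-10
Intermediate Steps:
D(J, f) = 23/77 (D(J, f) = 207*(1/693) = 23/77)
k(x) = 8*x**2 (k(x) = 2*((x + x)*(x + x)) = 2*((2*x)*(2*x)) = 2*(4*x**2) = 8*x**2)
v = -1/7982 (v = 1/(-7982) = -1/7982 ≈ -0.00012528)
(D(276, 419)/(-271628))/(-253479) + v/k(330) = ((23/77)/(-271628))/(-253479) - 1/(7982*(8*330**2)) = ((23/77)*(-1/271628))*(-1/253479) - 1/(7982*(8*108900)) = -23/20915356*(-1/253479) - 1/7982/871200 = 23/5301603523524 - 1/7982*1/871200 = 23/5301603523524 - 1/6953918400 = -38951995457/279294835543472548800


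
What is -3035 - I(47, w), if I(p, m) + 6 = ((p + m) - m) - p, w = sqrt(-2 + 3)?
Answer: -3029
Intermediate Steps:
w = 1 (w = sqrt(1) = 1)
I(p, m) = -6 (I(p, m) = -6 + (((p + m) - m) - p) = -6 + (((m + p) - m) - p) = -6 + (p - p) = -6 + 0 = -6)
-3035 - I(47, w) = -3035 - 1*(-6) = -3035 + 6 = -3029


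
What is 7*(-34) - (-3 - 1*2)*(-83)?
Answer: -653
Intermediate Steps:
7*(-34) - (-3 - 1*2)*(-83) = -238 - (-3 - 2)*(-83) = -238 - (-5)*(-83) = -238 - 1*415 = -238 - 415 = -653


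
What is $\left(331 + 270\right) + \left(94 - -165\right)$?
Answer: $860$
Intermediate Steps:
$\left(331 + 270\right) + \left(94 - -165\right) = 601 + \left(94 + 165\right) = 601 + 259 = 860$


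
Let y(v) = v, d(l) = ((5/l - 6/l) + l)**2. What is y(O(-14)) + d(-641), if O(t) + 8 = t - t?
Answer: 168819087352/410881 ≈ 4.1087e+5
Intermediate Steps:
O(t) = -8 (O(t) = -8 + (t - t) = -8 + 0 = -8)
d(l) = (l - 1/l)**2 (d(l) = (-1/l + l)**2 = (l - 1/l)**2)
y(O(-14)) + d(-641) = -8 + (-1 + (-641)**2)**2/(-641)**2 = -8 + (-1 + 410881)**2/410881 = -8 + (1/410881)*410880**2 = -8 + (1/410881)*168822374400 = -8 + 168822374400/410881 = 168819087352/410881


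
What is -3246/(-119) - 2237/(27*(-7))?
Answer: 17953/459 ≈ 39.113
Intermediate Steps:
-3246/(-119) - 2237/(27*(-7)) = -3246*(-1/119) - 2237/(-189) = 3246/119 - 2237*(-1/189) = 3246/119 + 2237/189 = 17953/459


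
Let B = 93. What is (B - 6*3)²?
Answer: 5625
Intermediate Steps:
(B - 6*3)² = (93 - 6*3)² = (93 - 18)² = 75² = 5625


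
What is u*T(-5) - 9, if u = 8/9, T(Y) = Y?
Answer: -121/9 ≈ -13.444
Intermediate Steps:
u = 8/9 (u = 8*(⅑) = 8/9 ≈ 0.88889)
u*T(-5) - 9 = (8/9)*(-5) - 9 = -40/9 - 9 = -121/9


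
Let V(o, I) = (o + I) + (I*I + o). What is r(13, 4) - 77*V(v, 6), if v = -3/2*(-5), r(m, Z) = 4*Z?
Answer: -4373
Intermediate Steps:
v = 15/2 (v = -3/2*(-5) = 15/2 ≈ 7.5000)
V(o, I) = I + I² + 2*o (V(o, I) = (I + o) + (I² + o) = (I + o) + (o + I²) = I + I² + 2*o)
r(13, 4) - 77*V(v, 6) = 4*4 - 77*(6 + 6² + 2*(15/2)) = 16 - 77*(6 + 36 + 15) = 16 - 77*57 = 16 - 4389 = -4373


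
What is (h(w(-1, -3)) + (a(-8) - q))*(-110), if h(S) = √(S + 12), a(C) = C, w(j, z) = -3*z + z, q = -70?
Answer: -6820 - 330*√2 ≈ -7286.7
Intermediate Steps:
w(j, z) = -2*z
h(S) = √(12 + S)
(h(w(-1, -3)) + (a(-8) - q))*(-110) = (√(12 - 2*(-3)) + (-8 - 1*(-70)))*(-110) = (√(12 + 6) + (-8 + 70))*(-110) = (√18 + 62)*(-110) = (3*√2 + 62)*(-110) = (62 + 3*√2)*(-110) = -6820 - 330*√2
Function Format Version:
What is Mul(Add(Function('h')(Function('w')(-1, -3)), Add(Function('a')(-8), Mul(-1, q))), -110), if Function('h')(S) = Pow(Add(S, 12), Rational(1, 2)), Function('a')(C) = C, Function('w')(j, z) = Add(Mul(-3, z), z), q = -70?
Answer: Add(-6820, Mul(-330, Pow(2, Rational(1, 2)))) ≈ -7286.7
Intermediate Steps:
Function('w')(j, z) = Mul(-2, z)
Function('h')(S) = Pow(Add(12, S), Rational(1, 2))
Mul(Add(Function('h')(Function('w')(-1, -3)), Add(Function('a')(-8), Mul(-1, q))), -110) = Mul(Add(Pow(Add(12, Mul(-2, -3)), Rational(1, 2)), Add(-8, Mul(-1, -70))), -110) = Mul(Add(Pow(Add(12, 6), Rational(1, 2)), Add(-8, 70)), -110) = Mul(Add(Pow(18, Rational(1, 2)), 62), -110) = Mul(Add(Mul(3, Pow(2, Rational(1, 2))), 62), -110) = Mul(Add(62, Mul(3, Pow(2, Rational(1, 2)))), -110) = Add(-6820, Mul(-330, Pow(2, Rational(1, 2))))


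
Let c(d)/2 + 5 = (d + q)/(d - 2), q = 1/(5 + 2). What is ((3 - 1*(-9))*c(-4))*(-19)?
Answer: 13908/7 ≈ 1986.9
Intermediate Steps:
q = ⅐ (q = 1/7 = ⅐ ≈ 0.14286)
c(d) = -10 + 2*(⅐ + d)/(-2 + d) (c(d) = -10 + 2*((d + ⅐)/(d - 2)) = -10 + 2*((⅐ + d)/(-2 + d)) = -10 + 2*(⅐ + d)/(-2 + d))
((3 - 1*(-9))*c(-4))*(-19) = ((3 - 1*(-9))*(2*(71 - 28*(-4))/(7*(-2 - 4))))*(-19) = ((3 + 9)*((2/7)*(71 + 112)/(-6)))*(-19) = (12*((2/7)*(-⅙)*183))*(-19) = (12*(-61/7))*(-19) = -732/7*(-19) = 13908/7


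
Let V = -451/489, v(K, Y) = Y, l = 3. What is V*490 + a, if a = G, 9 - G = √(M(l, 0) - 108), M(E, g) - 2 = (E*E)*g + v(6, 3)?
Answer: -216589/489 - I*√103 ≈ -442.92 - 10.149*I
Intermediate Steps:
M(E, g) = 5 + g*E² (M(E, g) = 2 + ((E*E)*g + 3) = 2 + (E²*g + 3) = 2 + (g*E² + 3) = 2 + (3 + g*E²) = 5 + g*E²)
G = 9 - I*√103 (G = 9 - √((5 + 0*3²) - 108) = 9 - √((5 + 0*9) - 108) = 9 - √((5 + 0) - 108) = 9 - √(5 - 108) = 9 - √(-103) = 9 - I*√103 ≈ 9.0 - 10.149*I)
a = 9 - I*√103 ≈ 9.0 - 10.149*I
V = -451/489 (V = -451*1/489 = -451/489 ≈ -0.92229)
V*490 + a = -451/489*490 + (9 - I*√103) = -220990/489 + (9 - I*√103) = -216589/489 - I*√103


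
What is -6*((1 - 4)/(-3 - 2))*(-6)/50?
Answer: 54/125 ≈ 0.43200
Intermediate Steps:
-6*((1 - 4)/(-3 - 2))*(-6)/50 = -6*-3/(-5)*(-6)/50 = -6*-3*(-⅕)*(-6)/50 = -6*(⅗)*(-6)/50 = -(-108)/(5*50) = -6*(-9/125) = 54/125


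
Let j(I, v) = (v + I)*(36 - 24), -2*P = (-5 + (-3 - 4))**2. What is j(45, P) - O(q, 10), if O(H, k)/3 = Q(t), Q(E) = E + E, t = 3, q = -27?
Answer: -342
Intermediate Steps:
P = -72 (P = -(-5 + (-3 - 4))**2/2 = -(-5 - 7)**2/2 = -1/2*(-12)**2 = -1/2*144 = -72)
j(I, v) = 12*I + 12*v (j(I, v) = (I + v)*12 = 12*I + 12*v)
Q(E) = 2*E
O(H, k) = 18 (O(H, k) = 3*(2*3) = 3*6 = 18)
j(45, P) - O(q, 10) = (12*45 + 12*(-72)) - 1*18 = (540 - 864) - 18 = -324 - 18 = -342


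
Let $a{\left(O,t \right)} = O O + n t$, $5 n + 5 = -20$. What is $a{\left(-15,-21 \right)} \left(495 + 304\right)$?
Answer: $263670$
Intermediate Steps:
$n = -5$ ($n = -1 + \frac{1}{5} \left(-20\right) = -1 - 4 = -5$)
$a{\left(O,t \right)} = O^{2} - 5 t$ ($a{\left(O,t \right)} = O O - 5 t = O^{2} - 5 t$)
$a{\left(-15,-21 \right)} \left(495 + 304\right) = \left(\left(-15\right)^{2} - -105\right) \left(495 + 304\right) = \left(225 + 105\right) 799 = 330 \cdot 799 = 263670$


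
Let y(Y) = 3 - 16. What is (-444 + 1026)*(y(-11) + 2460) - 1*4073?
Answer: 1420081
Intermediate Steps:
y(Y) = -13
(-444 + 1026)*(y(-11) + 2460) - 1*4073 = (-444 + 1026)*(-13 + 2460) - 1*4073 = 582*2447 - 4073 = 1424154 - 4073 = 1420081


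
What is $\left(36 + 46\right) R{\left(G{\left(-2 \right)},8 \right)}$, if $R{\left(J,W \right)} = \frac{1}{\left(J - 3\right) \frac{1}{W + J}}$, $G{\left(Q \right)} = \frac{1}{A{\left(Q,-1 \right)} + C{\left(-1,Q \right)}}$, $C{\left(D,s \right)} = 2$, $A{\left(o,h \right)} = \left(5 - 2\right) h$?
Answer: $- \frac{287}{2} \approx -143.5$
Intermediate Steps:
$A{\left(o,h \right)} = 3 h$
$G{\left(Q \right)} = -1$ ($G{\left(Q \right)} = \frac{1}{3 \left(-1\right) + 2} = \frac{1}{-3 + 2} = \frac{1}{-1} = -1$)
$R{\left(J,W \right)} = \frac{J + W}{-3 + J}$ ($R{\left(J,W \right)} = \frac{1}{\left(-3 + J\right) \frac{1}{J + W}} = \frac{1}{\frac{1}{J + W} \left(-3 + J\right)} = \frac{J + W}{-3 + J}$)
$\left(36 + 46\right) R{\left(G{\left(-2 \right)},8 \right)} = \left(36 + 46\right) \frac{-1 + 8}{-3 - 1} = 82 \frac{1}{-4} \cdot 7 = 82 \left(\left(- \frac{1}{4}\right) 7\right) = 82 \left(- \frac{7}{4}\right) = - \frac{287}{2}$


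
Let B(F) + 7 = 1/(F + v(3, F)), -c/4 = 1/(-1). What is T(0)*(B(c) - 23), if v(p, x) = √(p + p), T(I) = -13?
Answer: 1924/5 + 13*√6/10 ≈ 387.98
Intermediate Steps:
c = 4 (c = -4/(-1) = -4*(-1) = 4)
v(p, x) = √2*√p (v(p, x) = √(2*p) = √2*√p)
B(F) = -7 + 1/(F + √6) (B(F) = -7 + 1/(F + √2*√3) = -7 + 1/(F + √6))
T(0)*(B(c) - 23) = -13*((1 - 7*4 - 7*√6)/(4 + √6) - 23) = -13*((1 - 28 - 7*√6)/(4 + √6) - 23) = -13*((-27 - 7*√6)/(4 + √6) - 23) = -13*(-23 + (-27 - 7*√6)/(4 + √6)) = 299 - 13*(-27 - 7*√6)/(4 + √6)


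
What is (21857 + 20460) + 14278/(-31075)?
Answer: 119544227/2825 ≈ 42317.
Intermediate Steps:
(21857 + 20460) + 14278/(-31075) = 42317 + 14278*(-1/31075) = 42317 - 1298/2825 = 119544227/2825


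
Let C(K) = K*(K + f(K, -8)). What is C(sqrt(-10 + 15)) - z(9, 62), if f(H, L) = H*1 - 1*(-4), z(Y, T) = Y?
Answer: 1 + 4*sqrt(5) ≈ 9.9443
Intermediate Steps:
f(H, L) = 4 + H (f(H, L) = H + 4 = 4 + H)
C(K) = K*(4 + 2*K) (C(K) = K*(K + (4 + K)) = K*(4 + 2*K))
C(sqrt(-10 + 15)) - z(9, 62) = 2*sqrt(-10 + 15)*(2 + sqrt(-10 + 15)) - 1*9 = 2*sqrt(5)*(2 + sqrt(5)) - 9 = -9 + 2*sqrt(5)*(2 + sqrt(5))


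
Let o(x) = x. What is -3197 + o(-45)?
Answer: -3242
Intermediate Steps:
-3197 + o(-45) = -3197 - 45 = -3242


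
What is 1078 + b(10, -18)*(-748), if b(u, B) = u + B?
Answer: 7062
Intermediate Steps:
b(u, B) = B + u
1078 + b(10, -18)*(-748) = 1078 + (-18 + 10)*(-748) = 1078 - 8*(-748) = 1078 + 5984 = 7062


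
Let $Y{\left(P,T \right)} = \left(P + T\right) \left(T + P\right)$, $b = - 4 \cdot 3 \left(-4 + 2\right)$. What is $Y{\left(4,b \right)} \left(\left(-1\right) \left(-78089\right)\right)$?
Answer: $61221776$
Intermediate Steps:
$b = 24$ ($b = - 4 \cdot 3 \left(-2\right) = \left(-4\right) \left(-6\right) = 24$)
$Y{\left(P,T \right)} = \left(P + T\right)^{2}$ ($Y{\left(P,T \right)} = \left(P + T\right) \left(P + T\right) = \left(P + T\right)^{2}$)
$Y{\left(4,b \right)} \left(\left(-1\right) \left(-78089\right)\right) = \left(4 + 24\right)^{2} \left(\left(-1\right) \left(-78089\right)\right) = 28^{2} \cdot 78089 = 784 \cdot 78089 = 61221776$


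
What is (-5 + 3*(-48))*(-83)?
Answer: 12367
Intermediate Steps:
(-5 + 3*(-48))*(-83) = (-5 - 144)*(-83) = -149*(-83) = 12367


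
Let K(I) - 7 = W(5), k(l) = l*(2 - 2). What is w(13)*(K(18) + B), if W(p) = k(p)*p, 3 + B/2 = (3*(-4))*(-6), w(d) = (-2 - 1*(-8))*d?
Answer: 11310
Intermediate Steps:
w(d) = 6*d (w(d) = (-2 + 8)*d = 6*d)
B = 138 (B = -6 + 2*((3*(-4))*(-6)) = -6 + 2*(-12*(-6)) = -6 + 2*72 = -6 + 144 = 138)
k(l) = 0 (k(l) = l*0 = 0)
W(p) = 0 (W(p) = 0*p = 0)
K(I) = 7 (K(I) = 7 + 0 = 7)
w(13)*(K(18) + B) = (6*13)*(7 + 138) = 78*145 = 11310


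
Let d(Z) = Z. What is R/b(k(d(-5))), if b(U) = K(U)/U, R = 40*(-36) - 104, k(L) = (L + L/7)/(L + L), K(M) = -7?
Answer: 6176/49 ≈ 126.04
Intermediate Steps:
k(L) = 4/7 (k(L) = (L + L*(1/7))/((2*L)) = (L + L/7)*(1/(2*L)) = (8*L/7)*(1/(2*L)) = 4/7)
R = -1544 (R = -1440 - 104 = -1544)
b(U) = -7/U
R/b(k(d(-5))) = -1544/((-7/4/7)) = -1544/((-7*7/4)) = -1544/(-49/4) = -1544*(-4/49) = 6176/49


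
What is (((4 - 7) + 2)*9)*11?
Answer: -99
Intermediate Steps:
(((4 - 7) + 2)*9)*11 = ((-3 + 2)*9)*11 = -1*9*11 = -9*11 = -99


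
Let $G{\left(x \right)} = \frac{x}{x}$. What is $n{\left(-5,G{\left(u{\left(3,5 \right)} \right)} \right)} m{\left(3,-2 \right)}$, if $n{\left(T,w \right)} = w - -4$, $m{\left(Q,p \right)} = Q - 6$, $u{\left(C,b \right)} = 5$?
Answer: $-15$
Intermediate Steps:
$G{\left(x \right)} = 1$
$m{\left(Q,p \right)} = -6 + Q$ ($m{\left(Q,p \right)} = Q - 6 = -6 + Q$)
$n{\left(T,w \right)} = 4 + w$ ($n{\left(T,w \right)} = w + 4 = 4 + w$)
$n{\left(-5,G{\left(u{\left(3,5 \right)} \right)} \right)} m{\left(3,-2 \right)} = \left(4 + 1\right) \left(-6 + 3\right) = 5 \left(-3\right) = -15$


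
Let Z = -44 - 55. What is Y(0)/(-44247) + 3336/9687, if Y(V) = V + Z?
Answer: 16507445/47624521 ≈ 0.34662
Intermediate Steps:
Z = -99
Y(V) = -99 + V (Y(V) = V - 99 = -99 + V)
Y(0)/(-44247) + 3336/9687 = (-99 + 0)/(-44247) + 3336/9687 = -99*(-1/44247) + 3336*(1/9687) = 33/14749 + 1112/3229 = 16507445/47624521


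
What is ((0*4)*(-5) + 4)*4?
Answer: 16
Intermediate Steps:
((0*4)*(-5) + 4)*4 = (0*(-5) + 4)*4 = (0 + 4)*4 = 4*4 = 16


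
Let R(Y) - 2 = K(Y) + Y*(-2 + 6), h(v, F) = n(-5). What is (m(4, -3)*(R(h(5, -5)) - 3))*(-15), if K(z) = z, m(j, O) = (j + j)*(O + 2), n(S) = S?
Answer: -3120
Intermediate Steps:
m(j, O) = 2*j*(2 + O) (m(j, O) = (2*j)*(2 + O) = 2*j*(2 + O))
h(v, F) = -5
R(Y) = 2 + 5*Y (R(Y) = 2 + (Y + Y*(-2 + 6)) = 2 + (Y + Y*4) = 2 + (Y + 4*Y) = 2 + 5*Y)
(m(4, -3)*(R(h(5, -5)) - 3))*(-15) = ((2*4*(2 - 3))*((2 + 5*(-5)) - 3))*(-15) = ((2*4*(-1))*((2 - 25) - 3))*(-15) = -8*(-23 - 3)*(-15) = -8*(-26)*(-15) = 208*(-15) = -3120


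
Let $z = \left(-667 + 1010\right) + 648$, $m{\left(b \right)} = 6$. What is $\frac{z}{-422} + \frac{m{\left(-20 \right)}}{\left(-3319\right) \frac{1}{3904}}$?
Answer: $- \frac{13174057}{1400618} \approx -9.4059$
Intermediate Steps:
$z = 991$ ($z = 343 + 648 = 991$)
$\frac{z}{-422} + \frac{m{\left(-20 \right)}}{\left(-3319\right) \frac{1}{3904}} = \frac{991}{-422} + \frac{6}{\left(-3319\right) \frac{1}{3904}} = 991 \left(- \frac{1}{422}\right) + \frac{6}{\left(-3319\right) \frac{1}{3904}} = - \frac{991}{422} + \frac{6}{- \frac{3319}{3904}} = - \frac{991}{422} + 6 \left(- \frac{3904}{3319}\right) = - \frac{991}{422} - \frac{23424}{3319} = - \frac{13174057}{1400618}$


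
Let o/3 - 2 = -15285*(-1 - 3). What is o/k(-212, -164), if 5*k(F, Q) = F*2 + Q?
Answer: -152855/98 ≈ -1559.7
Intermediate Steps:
k(F, Q) = Q/5 + 2*F/5 (k(F, Q) = (F*2 + Q)/5 = (2*F + Q)/5 = (Q + 2*F)/5 = Q/5 + 2*F/5)
o = 183426 (o = 6 + 3*(-15285*(-1 - 3)) = 6 + 3*(-15285*(-4)) = 6 + 3*61140 = 6 + 183420 = 183426)
o/k(-212, -164) = 183426/((1/5)*(-164) + (2/5)*(-212)) = 183426/(-164/5 - 424/5) = 183426/(-588/5) = 183426*(-5/588) = -152855/98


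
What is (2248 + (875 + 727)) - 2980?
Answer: 870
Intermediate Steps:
(2248 + (875 + 727)) - 2980 = (2248 + 1602) - 2980 = 3850 - 2980 = 870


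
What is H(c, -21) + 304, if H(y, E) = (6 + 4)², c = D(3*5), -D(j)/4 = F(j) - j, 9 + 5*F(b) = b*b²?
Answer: 404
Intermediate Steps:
F(b) = -9/5 + b³/5 (F(b) = -9/5 + (b*b²)/5 = -9/5 + b³/5)
D(j) = 36/5 + 4*j - 4*j³/5 (D(j) = -4*((-9/5 + j³/5) - j) = -4*(-9/5 - j + j³/5) = 36/5 + 4*j - 4*j³/5)
c = -13164/5 (c = 36/5 + 4*(3*5) - 4*(3*5)³/5 = 36/5 + 4*15 - ⅘*15³ = 36/5 + 60 - ⅘*3375 = 36/5 + 60 - 2700 = -13164/5 ≈ -2632.8)
H(y, E) = 100 (H(y, E) = 10² = 100)
H(c, -21) + 304 = 100 + 304 = 404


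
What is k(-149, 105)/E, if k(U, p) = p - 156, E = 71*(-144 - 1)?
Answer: 51/10295 ≈ 0.0049539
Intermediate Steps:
E = -10295 (E = 71*(-145) = -10295)
k(U, p) = -156 + p
k(-149, 105)/E = (-156 + 105)/(-10295) = -51*(-1/10295) = 51/10295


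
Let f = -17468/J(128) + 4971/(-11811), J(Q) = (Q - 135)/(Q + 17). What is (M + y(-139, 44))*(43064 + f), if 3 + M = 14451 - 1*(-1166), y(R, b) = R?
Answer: 172680247978575/27559 ≈ 6.2658e+9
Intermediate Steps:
J(Q) = (-135 + Q)/(17 + Q)
M = 15614 (M = -3 + (14451 - 1*(-1166)) = -3 + (14451 + 1166) = -3 + 15617 = 15614)
f = 9971858221/27559 (f = -17468*(17 + 128)/(-135 + 128) + 4971/(-11811) = -17468/(-7/145) + 4971*(-1/11811) = -17468/((1/145)*(-7)) - 1657/3937 = -17468/(-7/145) - 1657/3937 = -17468*(-145/7) - 1657/3937 = 2532860/7 - 1657/3937 = 9971858221/27559 ≈ 3.6184e+5)
(M + y(-139, 44))*(43064 + f) = (15614 - 139)*(43064 + 9971858221/27559) = 15475*(11158658997/27559) = 172680247978575/27559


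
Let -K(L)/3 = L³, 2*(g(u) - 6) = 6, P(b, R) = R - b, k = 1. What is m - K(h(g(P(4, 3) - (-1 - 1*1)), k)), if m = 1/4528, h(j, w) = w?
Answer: 13585/4528 ≈ 3.0002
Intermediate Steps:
g(u) = 9 (g(u) = 6 + (½)*6 = 6 + 3 = 9)
K(L) = -3*L³
m = 1/4528 ≈ 0.00022085
m - K(h(g(P(4, 3) - (-1 - 1*1)), k)) = 1/4528 - (-3)*1³ = 1/4528 - (-3) = 1/4528 - 1*(-3) = 1/4528 + 3 = 13585/4528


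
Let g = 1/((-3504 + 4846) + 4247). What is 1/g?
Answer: 5589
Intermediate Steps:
g = 1/5589 (g = 1/(1342 + 4247) = 1/5589 ≈ 0.00017892)
1/g = 1/(1/5589) = 5589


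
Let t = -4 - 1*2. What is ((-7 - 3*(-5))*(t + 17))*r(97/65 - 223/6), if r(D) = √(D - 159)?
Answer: 44*I*√29609970/195 ≈ 1227.8*I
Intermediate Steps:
r(D) = √(-159 + D)
t = -6 (t = -4 - 2 = -6)
((-7 - 3*(-5))*(t + 17))*r(97/65 - 223/6) = ((-7 - 3*(-5))*(-6 + 17))*√(-159 + (97/65 - 223/6)) = ((-7 + 15)*11)*√(-159 + (97*(1/65) - 223*⅙)) = (8*11)*√(-159 + (97/65 - 223/6)) = 88*√(-159 - 13913/390) = 88*√(-75923/390) = 88*(I*√29609970/390) = 44*I*√29609970/195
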